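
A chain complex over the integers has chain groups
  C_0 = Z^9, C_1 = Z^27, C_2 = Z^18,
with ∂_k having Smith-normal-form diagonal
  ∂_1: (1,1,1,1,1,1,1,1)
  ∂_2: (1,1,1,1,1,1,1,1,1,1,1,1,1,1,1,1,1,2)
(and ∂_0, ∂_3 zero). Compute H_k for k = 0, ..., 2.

H_0: b_0 = 9 − 0 − 8 = 1; torsion from ∂_1 factors > 1: none. So H_0 ≅ Z.
H_1: b_1 = 27 − 8 − 18 = 1; torsion from ∂_2 factors > 1: [2]. So H_1 ≅ Z ⊕ Z/2.
H_2: b_2 = 18 − 18 − 0 = 0; torsion from ∂_3 factors > 1: none. So H_2 ≅ 0.

H_0 ≅ Z,  H_1 ≅ Z ⊕ Z/2,  H_2 = 0.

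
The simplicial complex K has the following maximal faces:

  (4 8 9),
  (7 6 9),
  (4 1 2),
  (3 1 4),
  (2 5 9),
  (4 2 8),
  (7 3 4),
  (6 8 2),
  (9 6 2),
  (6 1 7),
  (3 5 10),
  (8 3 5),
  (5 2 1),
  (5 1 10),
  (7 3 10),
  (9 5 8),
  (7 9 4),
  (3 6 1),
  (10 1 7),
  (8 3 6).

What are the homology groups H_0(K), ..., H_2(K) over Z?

Fix the vertex order 1 < 2 < 3 < 4 < 5 < 6 < 7 < 8 < 9 < 10 and write every simplex with vertices in increasing order. Then dim K = 2 and the simplices of K are:

  0-simplices (10): [1], [2], [3], [4], [5], [6], [7], [8], [9], [10]
  1-simplices (30): (30 of them)
  2-simplices (20): (20 of them)

so the chain groups are C_0 ≅ Z^10, C_1 ≅ Z^30, C_2 ≅ Z^20.

The boundary map ∂_1: C_1 → C_0 sends each edge [p,q] (with p < q) to q − p. For instance
  ∂[3,7] = [7] − [3].
This gives a 10×30 integer matrix of rank 9; reducing to Smith normal form yields diagonal entries (1,1,1,1,1,1,1,1,1).

Boundary ∂_2: C_2 → C_1 sends each 2-simplex [p,q,r] to [q,r] − [p,r] + [p,q]. For instance
  ∂[2,6,8] = [6,8] − [2,8] + [2,6],
  ∂[3,4,7] = [4,7] − [3,7] + [3,4].
As a 30×20 matrix over Z this has rank 20, with invariant factors (1,1,1,1,1,1,1,1,1,1,1,1,1,1,1,1,1,1,1,2).

Reading off H_k = ker ∂_k / im ∂_{k+1}:

  H_0: rank C_0 − rank ∂_1 = 10 − 9 = 1, and the invariant factors of ∂_1 are all 1, so H_0 ≅ Z.
  H_1: rank ker ∂_1 − rank ∂_2 = (30 − 9) − 20 = 1, and ∂_2 has invariant factor 2 > 1, so H_1 ≅ Z ⊕ Z/2.
  H_2: rank ker ∂_2 − rank ∂_3 = (20 − 20) − 0 = 0, and there is no ∂_3, so H_2 ≅ 0.

As a check, the Euler characteristic is 10 − 30 + 20 = 0, which agrees with 1 − 1 + 0 = 0.

H_0 = Z,  H_1 = Z ⊕ Z/2,  H_2 = 0.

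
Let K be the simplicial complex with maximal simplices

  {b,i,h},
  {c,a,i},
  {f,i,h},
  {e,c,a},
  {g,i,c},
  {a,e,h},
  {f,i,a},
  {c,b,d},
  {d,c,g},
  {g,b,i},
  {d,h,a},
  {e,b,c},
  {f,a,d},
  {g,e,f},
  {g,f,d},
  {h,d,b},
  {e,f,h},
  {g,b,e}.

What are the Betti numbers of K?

K has 9 vertices, 27 edges, 18 triangles.
rank ∂_0 = 0, rank ∂_1 = 8 ⇒ b_0 = 9 − 0 − 8 = 1; all invariant factors of ∂_1 are 1 so no torsion. So H_0 = Z.
rank ∂_1 = 8, rank ∂_2 = 18 ⇒ b_1 = 27 − 8 − 18 = 1; ∂_2 has invariant factor(s) [2] giving torsion. So H_1 = Z ⊕ Z_2.
rank ∂_2 = 18, rank ∂_3 = 0 ⇒ b_2 = 18 − 18 − 0 = 0. So H_2 = 0.

b_0 = 1, b_1 = 1, b_2 = 0.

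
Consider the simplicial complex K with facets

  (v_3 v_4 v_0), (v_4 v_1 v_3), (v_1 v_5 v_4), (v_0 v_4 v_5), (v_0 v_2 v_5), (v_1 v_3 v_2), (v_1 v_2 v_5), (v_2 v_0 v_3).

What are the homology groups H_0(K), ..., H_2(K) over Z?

Take the total order v_0 < v_1 < v_2 < v_3 < v_4 < v_5 on the vertex set. Then K (dimension 2) consists of the simplices:

  0-simplices (6): [v_0], [v_1], [v_2], [v_3], [v_4], [v_5]
  1-simplices (12): [v_0,v_2], [v_0,v_3], [v_0,v_4], [v_0,v_5], [v_1,v_2], [v_1,v_3], [v_1,v_4], [v_1,v_5], [v_2,v_3], [v_2,v_5], [v_3,v_4], [v_4,v_5]
  2-simplices (8): [v_0,v_2,v_3], [v_0,v_2,v_5], [v_0,v_3,v_4], [v_0,v_4,v_5], [v_1,v_2,v_3], [v_1,v_2,v_5], [v_1,v_3,v_4], [v_1,v_4,v_5]

so the chain groups are C_0 ≅ Z^6, C_1 ≅ Z^12, C_2 ≅ Z^8.

∂_1: C_1 → C_0 sends each edge [p,q] (with p < q) to q − p. For instance
  ∂[v_0,v_2] = [v_2] − [v_0].
As a 6×12 matrix over Z this has rank 5, with invariant factors (1,1,1,1,1).

The boundary map ∂_2: C_2 → C_1 acts by ∂[p,q,r] = [q,r] − [p,r] + [p,q]. For instance
  ∂[v_0,v_2,v_3] = [v_2,v_3] − [v_0,v_3] + [v_0,v_2],
  ∂[v_0,v_3,v_4] = [v_3,v_4] − [v_0,v_4] + [v_0,v_3].
The 12×8 boundary matrix has rank 7 and Smith normal form diag(1,1,1,1,1,1,1).

Reading off H_k = ker ∂_k / im ∂_{k+1}:

  H_0: rank C_0 − rank ∂_1 = 6 − 5 = 1, and the invariant factors of ∂_1 are all 1, so H_0 = Z.
  H_1: rank ker ∂_1 − rank ∂_2 = (12 − 5) − 7 = 0, and the invariant factors of ∂_2 are all 1, so H_1 = 0.
  H_2: rank ker ∂_2 − rank ∂_3 = (8 − 7) − 0 = 1, and there is no ∂_3, so H_2 = Z.

As a check, the Euler characteristic is 6 − 12 + 8 = 2, which agrees with 1 − 0 + 1 = 2.
(K is a triangulation of the 2-sphere S^2.)

H_0 ≅ Z,  H_1 = 0,  H_2 ≅ Z.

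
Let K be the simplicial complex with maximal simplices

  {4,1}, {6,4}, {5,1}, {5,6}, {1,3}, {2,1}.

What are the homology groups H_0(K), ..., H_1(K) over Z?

Take the total order 1 < 2 < 3 < 4 < 5 < 6 on the vertex set. Then K (dimension 1) consists of the simplices:

  0-simplices (6): [1], [2], [3], [4], [5], [6]
  1-simplices (6): [1,2], [1,3], [1,4], [1,5], [4,6], [5,6]

Hence C_0 ≅ Z^6, C_1 ≅ Z^6.

∂_1: C_1 → C_0 sends each edge [p,q] (with p < q) to q − p. For instance
  ∂[4,6] = [6] − [4].
This gives a 6×6 integer matrix of rank 5; reducing to Smith normal form yields diagonal entries (1,1,1,1,1).

Computing H_k = (kernel of ∂_k) / (image of ∂_{k+1}):

  H_0: rank C_0 − rank ∂_1 = 6 − 5 = 1, and the invariant factors of ∂_1 are all 1, so H_0 ≅ Z.
  H_1: rank ker ∂_1 − rank ∂_2 = (6 − 5) − 0 = 1, and there is no ∂_2, so H_1 ≅ Z.

H_0 = Z,  H_1 = Z.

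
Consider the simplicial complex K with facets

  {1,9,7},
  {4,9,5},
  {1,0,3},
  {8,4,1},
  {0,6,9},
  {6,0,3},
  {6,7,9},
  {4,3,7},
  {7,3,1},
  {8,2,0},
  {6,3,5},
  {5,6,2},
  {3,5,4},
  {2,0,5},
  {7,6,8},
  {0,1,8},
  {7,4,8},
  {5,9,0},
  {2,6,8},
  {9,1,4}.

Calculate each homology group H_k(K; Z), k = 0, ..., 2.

H_0 = Z,  H_1 = Z ⊕ Z/2Z,  H_2 = 0.

K has 10 vertices, 30 edges, 20 triangles.
rank ∂_0 = 0, rank ∂_1 = 9 ⇒ b_0 = 10 − 0 − 9 = 1; all invariant factors of ∂_1 are 1 so no torsion. So H_0 ≅ Z.
rank ∂_1 = 9, rank ∂_2 = 20 ⇒ b_1 = 30 − 9 − 20 = 1; ∂_2 has invariant factor(s) [2] giving torsion. So H_1 ≅ Z ⊕ Z/2Z.
rank ∂_2 = 20, rank ∂_3 = 0 ⇒ b_2 = 20 − 20 − 0 = 0. So H_2 ≅ 0.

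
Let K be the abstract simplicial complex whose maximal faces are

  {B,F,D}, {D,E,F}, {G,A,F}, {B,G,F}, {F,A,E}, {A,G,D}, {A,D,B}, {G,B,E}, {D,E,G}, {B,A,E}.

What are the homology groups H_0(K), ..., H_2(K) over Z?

K has 6 vertices, 15 edges, 10 triangles.
rank ∂_0 = 0, rank ∂_1 = 5 ⇒ b_0 = 6 − 0 − 5 = 1; all invariant factors of ∂_1 are 1 so no torsion. So H_0 ≅ Z.
rank ∂_1 = 5, rank ∂_2 = 10 ⇒ b_1 = 15 − 5 − 10 = 0; ∂_2 has invariant factor(s) [2] giving torsion. So H_1 ≅ Z/2.
rank ∂_2 = 10, rank ∂_3 = 0 ⇒ b_2 = 10 − 10 − 0 = 0. So H_2 ≅ 0.

H_0 = Z,  H_1 = Z/2,  H_2 = 0.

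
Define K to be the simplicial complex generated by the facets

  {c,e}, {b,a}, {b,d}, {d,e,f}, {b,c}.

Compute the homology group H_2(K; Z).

H_2 = 0.

Order the vertices as a < b < c < d < e < f. Listing each simplex with vertices in this order, K has dimension 2 with simplices:

  0-simplices (6): a, b, c, d, e, f
  1-simplices (7): ab, bc, bd, ce, de, df, ef
  2-simplices (1): def

Hence C_0 ≅ Z^6, C_1 ≅ Z^7, C_2 ≅ Z^1.

∂_1: C_1 → C_0 is given by ∂[p,q] = [q] − [p]. For instance
  ∂ce = e − c.
This gives a 6×7 integer matrix of rank 5; reducing to Smith normal form yields diagonal entries (1,1,1,1,1).

The boundary map ∂_2: C_2 → C_1 maps a triangle to the signed sum of its edges. For instance
  ∂def = ef − df + de.
The 7×1 boundary matrix has rank 1 and Smith normal form diag(1).

Now H_k = ker ∂_k / im ∂_{k+1}, so:

  H_2: rank ker ∂_2 − rank ∂_3 = (1 − 1) − 0 = 0, and there is no ∂_3, so H_2 = 0.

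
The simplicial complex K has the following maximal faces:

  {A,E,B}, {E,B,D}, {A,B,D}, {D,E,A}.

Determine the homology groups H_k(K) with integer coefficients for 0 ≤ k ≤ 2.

Order the vertices as A < B < D < E. Listing each simplex with vertices in this order, K has dimension 2 with simplices:

  0-simplices (4): A, B, D, E
  1-simplices (6): AB, AD, AE, BD, BE, DE
  2-simplices (4): ABD, ABE, ADE, BDE

giving chain groups C_0 ≅ Z^4, C_1 ≅ Z^6, C_2 ≅ Z^4.

Boundary ∂_1: C_1 → C_0 sends each edge [p,q] (with p < q) to q − p. For instance
  ∂AE = E − A.
This gives a 4×6 integer matrix of rank 3; reducing to Smith normal form yields diagonal entries (1,1,1).

∂_2: C_2 → C_1 acts by ∂[p,q,r] = [q,r] − [p,r] + [p,q]. For instance
  ∂ABE = BE − AE + AB,
  ∂ADE = DE − AE + AD.
This gives a 6×4 integer matrix of rank 3; reducing to Smith normal form yields diagonal entries (1,1,1).

From H_k ≅ ker(∂_k) / im(∂_{k+1}) we obtain:

  H_0: rank C_0 − rank ∂_1 = 4 − 3 = 1, and the invariant factors of ∂_1 are all 1, so H_0 = Z.
  H_1: rank ker ∂_1 − rank ∂_2 = (6 − 3) − 3 = 0, and the invariant factors of ∂_2 are all 1, so H_1 = 0.
  H_2: rank ker ∂_2 − rank ∂_3 = (4 − 3) − 0 = 1, and there is no ∂_3, so H_2 = Z.

H_0 = Z,  H_1 = 0,  H_2 = Z.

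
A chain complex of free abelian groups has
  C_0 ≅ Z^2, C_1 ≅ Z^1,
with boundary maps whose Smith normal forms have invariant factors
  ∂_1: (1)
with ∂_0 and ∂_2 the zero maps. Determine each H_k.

H_0: b_0 = 2 − 0 − 1 = 1; torsion from ∂_1 factors > 1: none. So H_0 ≅ Z.
H_1: b_1 = 1 − 1 − 0 = 0; torsion from ∂_2 factors > 1: none. So H_1 ≅ 0.

H_0 ≅ Z,  H_1 = 0.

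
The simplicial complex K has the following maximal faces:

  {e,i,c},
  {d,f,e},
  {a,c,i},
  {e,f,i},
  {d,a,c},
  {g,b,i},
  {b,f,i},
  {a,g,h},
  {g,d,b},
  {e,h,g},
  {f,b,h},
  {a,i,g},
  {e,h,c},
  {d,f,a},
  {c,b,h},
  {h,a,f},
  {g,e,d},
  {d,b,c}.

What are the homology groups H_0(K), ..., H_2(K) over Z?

H_0 = Z,  H_1 = Z^2,  H_2 = Z.

K has 9 vertices, 27 edges, 18 triangles.
rank ∂_0 = 0, rank ∂_1 = 8 ⇒ b_0 = 9 − 0 − 8 = 1; all invariant factors of ∂_1 are 1 so no torsion. So H_0 ≅ Z.
rank ∂_1 = 8, rank ∂_2 = 17 ⇒ b_1 = 27 − 8 − 17 = 2; all invariant factors of ∂_2 are 1 so no torsion. So H_1 ≅ Z^2.
rank ∂_2 = 17, rank ∂_3 = 0 ⇒ b_2 = 18 − 17 − 0 = 1. So H_2 ≅ Z.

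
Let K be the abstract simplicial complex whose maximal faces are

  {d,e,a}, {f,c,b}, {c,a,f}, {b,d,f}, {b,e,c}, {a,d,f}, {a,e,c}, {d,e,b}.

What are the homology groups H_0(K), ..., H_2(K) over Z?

H_0 = Z,  H_1 = 0,  H_2 = Z.

K has 6 vertices, 12 edges, 8 triangles.
rank ∂_0 = 0, rank ∂_1 = 5 ⇒ b_0 = 6 − 0 − 5 = 1; all invariant factors of ∂_1 are 1 so no torsion. So H_0 = Z.
rank ∂_1 = 5, rank ∂_2 = 7 ⇒ b_1 = 12 − 5 − 7 = 0; all invariant factors of ∂_2 are 1 so no torsion. So H_1 = 0.
rank ∂_2 = 7, rank ∂_3 = 0 ⇒ b_2 = 8 − 7 − 0 = 1. So H_2 = Z.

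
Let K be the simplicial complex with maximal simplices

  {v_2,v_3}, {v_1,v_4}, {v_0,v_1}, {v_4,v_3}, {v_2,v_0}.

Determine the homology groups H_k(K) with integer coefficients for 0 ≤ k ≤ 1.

We work with the vertex ordering v_0 < v_1 < v_2 < v_3 < v_4. The simplices of K, each written with vertices in increasing order, are:

  0-simplices (5): [v_0], [v_1], [v_2], [v_3], [v_4]
  1-simplices (5): [v_0,v_1], [v_0,v_2], [v_1,v_4], [v_2,v_3], [v_3,v_4]

giving chain groups C_0 ≅ Z^5, C_1 ≅ Z^5.

The boundary map ∂_1: C_1 → C_0 sends each edge [p,q] (with p < q) to q − p.
As a 5×5 matrix over Z this has rank 4, with invariant factors (1,1,1,1).

From H_k ≅ ker(∂_k) / im(∂_{k+1}) we obtain:

  H_0: rank C_0 − rank ∂_1 = 5 − 4 = 1, and the invariant factors of ∂_1 are all 1, so H_0 = Z.
  H_1: rank ker ∂_1 − rank ∂_2 = (5 − 4) − 0 = 1, and there is no ∂_2, so H_1 = Z.

H_0 = Z,  H_1 = Z.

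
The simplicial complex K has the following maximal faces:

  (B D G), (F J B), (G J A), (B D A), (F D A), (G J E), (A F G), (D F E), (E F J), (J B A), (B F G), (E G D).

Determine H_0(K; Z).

H_0 = Z.

Order the vertices as A < B < D < E < F < G < J. Listing each simplex with vertices in this order, K has dimension 2 with simplices:

  0-simplices (7): A, B, D, E, F, G, J
  1-simplices (18): AB, AD, AF, AG, AJ, BD, BF, BG, BJ, DE, DF, DG, EF, EG, EJ, FG, FJ, GJ
  2-simplices (12): ABD, ABJ, ADF, AFG, AGJ, BDG, BFG, BFJ, DEF, DEG, EFJ, EGJ

Hence C_0 ≅ Z^7, C_1 ≅ Z^18, C_2 ≅ Z^12.

∂_1: C_1 → C_0 maps an edge to its endpoints' difference, ∂[p,q] = q − p. For instance
  ∂FG = G − F.
The 7×18 boundary matrix has rank 6 and Smith normal form diag(1,1,1,1,1,1).

Boundary ∂_2: C_2 → C_1 sends each 2-simplex [p,q,r] to [q,r] − [p,r] + [p,q]. For instance
  ∂EGJ = GJ − EJ + EG,
  ∂ABJ = BJ − AJ + AB.
As a 18×12 matrix over Z this has rank 12, with invariant factors (1,1,1,1,1,1,1,1,1,1,1,2).

From H_k ≅ ker(∂_k) / im(∂_{k+1}) we obtain:

  H_0: rank C_0 − rank ∂_1 = 7 − 6 = 1, and the invariant factors of ∂_1 are all 1, so H_0 = Z.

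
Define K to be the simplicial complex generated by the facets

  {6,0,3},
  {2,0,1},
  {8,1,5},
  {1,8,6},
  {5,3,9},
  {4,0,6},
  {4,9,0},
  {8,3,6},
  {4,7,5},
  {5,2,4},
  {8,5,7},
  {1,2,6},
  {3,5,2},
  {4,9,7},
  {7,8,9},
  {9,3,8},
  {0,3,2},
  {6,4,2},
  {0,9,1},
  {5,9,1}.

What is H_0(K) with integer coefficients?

H_0 = Z.

Order the vertices as 0 < 1 < 2 < 3 < 4 < 5 < 6 < 7 < 8 < 9. Listing each simplex with vertices in this order, K has dimension 2 with simplices:

  0-simplices (10): [0], [1], [2], [3], [4], [5], [6], [7], [8], [9]
  1-simplices (30): (30 of them)
  2-simplices (20): (20 of them)

Hence C_0 ≅ Z^10, C_1 ≅ Z^30, C_2 ≅ Z^20.

Boundary ∂_1: C_1 → C_0 is given by ∂[p,q] = [q] − [p]. For instance
  ∂[0,9] = [9] − [0].
As a 10×30 matrix over Z this has rank 9, with invariant factors (1,1,1,1,1,1,1,1,1).

∂_2: C_2 → C_1 sends each 2-simplex [p,q,r] to [q,r] − [p,r] + [p,q]. For instance
  ∂[3,5,9] = [5,9] − [3,9] + [3,5],
  ∂[2,4,5] = [4,5] − [2,5] + [2,4].
The resulting 30×20 matrix has rank 20, and its Smith normal form has invariant factors (1,1,1,1,1,1,1,1,1,1,1,1,1,1,1,1,1,1,1,2).

From H_k ≅ ker(∂_k) / im(∂_{k+1}) we obtain:

  H_0: rank C_0 − rank ∂_1 = 10 − 9 = 1, and the invariant factors of ∂_1 are all 1, so H_0 = Z.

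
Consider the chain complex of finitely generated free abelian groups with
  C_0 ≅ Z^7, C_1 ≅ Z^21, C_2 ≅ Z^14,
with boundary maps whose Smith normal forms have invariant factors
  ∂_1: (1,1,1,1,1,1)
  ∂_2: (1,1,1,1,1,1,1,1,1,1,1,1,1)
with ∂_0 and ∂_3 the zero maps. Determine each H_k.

H_0 ≅ Z,  H_1 ≅ Z^2,  H_2 ≅ Z.

H_0: b_0 = 7 − 0 − 6 = 1; torsion from ∂_1 factors > 1: none. So H_0 ≅ Z.
H_1: b_1 = 21 − 6 − 13 = 2; torsion from ∂_2 factors > 1: none. So H_1 ≅ Z^2.
H_2: b_2 = 14 − 13 − 0 = 1; torsion from ∂_3 factors > 1: none. So H_2 ≅ Z.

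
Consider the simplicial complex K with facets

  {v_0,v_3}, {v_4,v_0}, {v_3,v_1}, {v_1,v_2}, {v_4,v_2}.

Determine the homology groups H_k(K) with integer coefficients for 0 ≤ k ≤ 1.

Fix the vertex order v_0 < v_1 < v_2 < v_3 < v_4 and write every simplex with vertices in increasing order. Then dim K = 1 and the simplices of K are:

  0-simplices (5): [v_0], [v_1], [v_2], [v_3], [v_4]
  1-simplices (5): [v_0,v_3], [v_0,v_4], [v_1,v_2], [v_1,v_3], [v_2,v_4]

Hence C_0 ≅ Z^5, C_1 ≅ Z^5.

∂_1: C_1 → C_0 maps an edge to its endpoints' difference, ∂[p,q] = q − p. For instance
  ∂[v_1,v_2] = [v_2] − [v_1].
This gives a 5×5 integer matrix of rank 4; reducing to Smith normal form yields diagonal entries (1,1,1,1).

Now H_k = ker ∂_k / im ∂_{k+1}, so:

  H_0: rank C_0 − rank ∂_1 = 5 − 4 = 1, and the invariant factors of ∂_1 are all 1, so H_0 ≅ Z.
  H_1: rank ker ∂_1 − rank ∂_2 = (5 − 4) − 0 = 1, and there is no ∂_2, so H_1 ≅ Z.

(K is a triangulation of the circle S^1.)

H_0 ≅ Z,  H_1 ≅ Z.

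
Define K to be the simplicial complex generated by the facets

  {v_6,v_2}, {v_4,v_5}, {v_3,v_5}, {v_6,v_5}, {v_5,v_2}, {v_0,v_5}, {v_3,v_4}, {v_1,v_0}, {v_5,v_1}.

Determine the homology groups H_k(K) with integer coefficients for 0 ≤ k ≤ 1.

Fix the vertex order v_0 < v_1 < v_2 < v_3 < v_4 < v_5 < v_6 and write every simplex with vertices in increasing order. Then dim K = 1 and the simplices of K are:

  0-simplices (7): [v_0], [v_1], [v_2], [v_3], [v_4], [v_5], [v_6]
  1-simplices (9): [v_0,v_1], [v_0,v_5], [v_1,v_5], [v_2,v_5], [v_2,v_6], [v_3,v_4], [v_3,v_5], [v_4,v_5], [v_5,v_6]

so the chain groups are C_0 ≅ Z^7, C_1 ≅ Z^9.

The boundary map ∂_1: C_1 → C_0 maps an edge to its endpoints' difference, ∂[p,q] = q − p. For instance
  ∂[v_3,v_4] = [v_4] − [v_3].
This gives a 7×9 integer matrix of rank 6; reducing to Smith normal form yields diagonal entries (1,1,1,1,1,1).

From H_k ≅ ker(∂_k) / im(∂_{k+1}) we obtain:

  H_0: rank C_0 − rank ∂_1 = 7 − 6 = 1, and the invariant factors of ∂_1 are all 1, so H_0 = Z.
  H_1: rank ker ∂_1 − rank ∂_2 = (9 − 6) − 0 = 3, and there is no ∂_2, so H_1 = Z^3.

As a check, the Euler characteristic is 7 − 9 = -2, which agrees with 1 − 3 = -2.
(K is a triangulation of a wedge of 3 circles.)

H_0 = Z,  H_1 = Z^3.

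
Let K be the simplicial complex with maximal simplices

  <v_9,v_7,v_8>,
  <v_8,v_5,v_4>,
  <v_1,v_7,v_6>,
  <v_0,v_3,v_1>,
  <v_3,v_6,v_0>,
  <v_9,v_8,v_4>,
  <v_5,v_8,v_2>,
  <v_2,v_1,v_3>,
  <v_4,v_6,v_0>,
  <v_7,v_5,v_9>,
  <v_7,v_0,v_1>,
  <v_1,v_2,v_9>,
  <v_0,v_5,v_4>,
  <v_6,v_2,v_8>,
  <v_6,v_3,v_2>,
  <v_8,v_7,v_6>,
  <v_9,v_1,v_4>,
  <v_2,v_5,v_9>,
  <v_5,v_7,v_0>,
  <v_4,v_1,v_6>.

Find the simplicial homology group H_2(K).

H_2 ≅ 0.

Fix the vertex order v_0 < v_1 < v_2 < v_3 < v_4 < v_5 < v_6 < v_7 < v_8 < v_9 and write every simplex with vertices in increasing order. Then dim K = 2 and the simplices of K are:

  0-simplices (10): [v_0], [v_1], [v_2], [v_3], [v_4], [v_5], [v_6], [v_7], [v_8], [v_9]
  1-simplices (30): (30 of them)
  2-simplices (20): (20 of them)

Hence C_0 ≅ Z^10, C_1 ≅ Z^30, C_2 ≅ Z^20.

The boundary map ∂_1: C_1 → C_0 maps an edge to its endpoints' difference, ∂[p,q] = q − p. For instance
  ∂[v_5,v_9] = [v_9] − [v_5].
This gives a 10×30 integer matrix of rank 9; reducing to Smith normal form yields diagonal entries (1,1,1,1,1,1,1,1,1).

∂_2: C_2 → C_1 sends each 2-simplex [p,q,r] to [q,r] − [p,r] + [p,q]. For instance
  ∂[v_2,v_5,v_8] = [v_5,v_8] − [v_2,v_8] + [v_2,v_5],
  ∂[v_0,v_4,v_5] = [v_4,v_5] − [v_0,v_5] + [v_0,v_4].
This gives a 30×20 integer matrix of rank 20; reducing to Smith normal form yields diagonal entries (1,1,1,1,1,1,1,1,1,1,1,1,1,1,1,1,1,1,1,2).

Now H_k = ker ∂_k / im ∂_{k+1}, so:

  H_2: rank ker ∂_2 − rank ∂_3 = (20 − 20) − 0 = 0, and there is no ∂_3, so H_2 ≅ 0.

(K is a triangulation of the Klein bottle.)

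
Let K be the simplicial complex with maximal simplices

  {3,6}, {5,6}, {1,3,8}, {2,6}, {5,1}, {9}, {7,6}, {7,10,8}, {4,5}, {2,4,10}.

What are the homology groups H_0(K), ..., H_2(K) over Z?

H_0 ≅ Z^2,  H_1 ≅ Z^4,  H_2 = 0.

Fix the vertex order 1 < 2 < 3 < 4 < 5 < 6 < 7 < 8 < 9 < 10 and write every simplex with vertices in increasing order. Then dim K = 2 and the simplices of K are:

  0-simplices (10): [1], [2], [3], [4], [5], [6], [7], [8], [9], [10]
  1-simplices (15): [1,3], [1,5], [1,8], [2,4], [2,6], [2,10], [3,6], [3,8], [4,5], [4,10], [5,6], [6,7], [7,8], [7,10], [8,10]
  2-simplices (3): [1,3,8], [2,4,10], [7,8,10]

so the chain groups are C_0 ≅ Z^10, C_1 ≅ Z^15, C_2 ≅ Z^3.

Boundary ∂_1: C_1 → C_0 is given by ∂[p,q] = [q] − [p]. For instance
  ∂[1,3] = [3] − [1].
The 10×15 boundary matrix has rank 8 and Smith normal form diag(1,1,1,1,1,1,1,1).

The boundary map ∂_2: C_2 → C_1 maps a triangle to the signed sum of its edges. For instance
  ∂[7,8,10] = [8,10] − [7,10] + [7,8],
  ∂[1,3,8] = [3,8] − [1,8] + [1,3].
This gives a 15×3 integer matrix of rank 3; reducing to Smith normal form yields diagonal entries (1,1,1).

Computing H_k = (kernel of ∂_k) / (image of ∂_{k+1}):

  H_0: rank C_0 − rank ∂_1 = 10 − 8 = 2, and the invariant factors of ∂_1 are all 1, so H_0 ≅ Z^2.
  H_1: rank ker ∂_1 − rank ∂_2 = (15 − 8) − 3 = 4, and the invariant factors of ∂_2 are all 1, so H_1 ≅ Z^4.
  H_2: rank ker ∂_2 − rank ∂_3 = (3 − 3) − 0 = 0, and there is no ∂_3, so H_2 ≅ 0.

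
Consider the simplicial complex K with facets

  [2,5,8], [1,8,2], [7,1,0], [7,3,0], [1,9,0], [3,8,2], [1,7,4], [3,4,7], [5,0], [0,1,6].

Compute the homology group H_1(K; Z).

K has 10 vertices, 20 edges, 9 triangles.
rank ∂_1 = 9, rank ∂_2 = 9 ⇒ b_1 = 20 − 9 − 9 = 2; all invariant factors of ∂_2 are 1 so no torsion. So H_1 = Z^2.

H_1 ≅ Z^2.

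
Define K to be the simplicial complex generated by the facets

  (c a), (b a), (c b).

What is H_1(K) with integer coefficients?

Take the total order a < b < c on the vertex set. Then K (dimension 1) consists of the simplices:

  0-simplices (3): a, b, c
  1-simplices (3): ab, ac, bc

so the chain groups are C_0 ≅ Z^3, C_1 ≅ Z^3.

The boundary map ∂_1: C_1 → C_0 is given by ∂[p,q] = [q] − [p].
This gives a 3×3 integer matrix of rank 2; reducing to Smith normal form yields diagonal entries (1,1).

From H_k ≅ ker(∂_k) / im(∂_{k+1}) we obtain:

  H_1: rank ker ∂_1 − rank ∂_2 = (3 − 2) − 0 = 1, and there is no ∂_2, so H_1 = Z.

H_1 ≅ Z.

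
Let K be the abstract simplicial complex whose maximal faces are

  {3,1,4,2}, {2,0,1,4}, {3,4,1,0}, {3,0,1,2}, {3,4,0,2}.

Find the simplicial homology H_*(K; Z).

Take the total order 0 < 1 < 2 < 3 < 4 on the vertex set. Then K (dimension 3) consists of the simplices:

  0-simplices (5): [0], [1], [2], [3], [4]
  1-simplices (10): [0,1], [0,2], [0,3], [0,4], [1,2], [1,3], [1,4], [2,3], [2,4], [3,4]
  2-simplices (10): [0,1,2], [0,1,3], [0,1,4], [0,2,3], [0,2,4], [0,3,4], [1,2,3], [1,2,4], [1,3,4], [2,3,4]
  3-simplices (5): [0,1,2,3], [0,1,2,4], [0,1,3,4], [0,2,3,4], [1,2,3,4]

so the chain groups are C_0 ≅ Z^5, C_1 ≅ Z^10, C_2 ≅ Z^10, C_3 ≅ Z^5.

∂_1: C_1 → C_0 sends each edge [p,q] (with p < q) to q − p. For instance
  ∂[1,4] = [4] − [1].
This gives a 5×10 integer matrix of rank 4; reducing to Smith normal form yields diagonal entries (1,1,1,1).

∂_2: C_2 → C_1 maps a triangle to the signed sum of its edges. For instance
  ∂[0,1,2] = [1,2] − [0,2] + [0,1],
  ∂[0,3,4] = [3,4] − [0,4] + [0,3].
The resulting 10×10 matrix has rank 6, and its Smith normal form has invariant factors (1,1,1,1,1,1).

The boundary map ∂_3: C_3 → C_2 sends each 3-simplex σ to the alternating sum Σ_i (−1)^i (σ with its i-th vertex removed). For instance
  ∂[0,1,2,4] = [1,2,4] − [0,2,4] + [0,1,4] − [0,1,2],
  ∂[1,2,3,4] = [2,3,4] − [1,3,4] + [1,2,4] − [1,2,3].
The resulting 10×5 matrix has rank 4, and its Smith normal form has invariant factors (1,1,1,1).

Now H_k = ker ∂_k / im ∂_{k+1}, so:

  H_0: rank C_0 − rank ∂_1 = 5 − 4 = 1, and the invariant factors of ∂_1 are all 1, so H_0 = Z.
  H_1: rank ker ∂_1 − rank ∂_2 = (10 − 4) − 6 = 0, and the invariant factors of ∂_2 are all 1, so H_1 = 0.
  H_2: rank ker ∂_2 − rank ∂_3 = (10 − 6) − 4 = 0, and the invariant factors of ∂_3 are all 1, so H_2 = 0.
  H_3: rank ker ∂_3 − rank ∂_4 = (5 − 4) − 0 = 1, and there is no ∂_4, so H_3 = Z.

H_0 ≅ Z,  H_1 = 0,  H_2 = 0,  H_3 ≅ Z.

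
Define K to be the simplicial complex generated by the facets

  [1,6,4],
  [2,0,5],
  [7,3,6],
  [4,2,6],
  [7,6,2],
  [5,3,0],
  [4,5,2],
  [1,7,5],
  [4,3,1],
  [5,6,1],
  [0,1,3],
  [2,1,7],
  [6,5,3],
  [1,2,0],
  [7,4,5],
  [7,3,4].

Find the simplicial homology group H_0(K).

H_0 ≅ Z.

Fix the vertex order 0 < 1 < 2 < 3 < 4 < 5 < 6 < 7 and write every simplex with vertices in increasing order. Then dim K = 2 and the simplices of K are:

  0-simplices (8): [0], [1], [2], [3], [4], [5], [6], [7]
  1-simplices (24): (24 of them)
  2-simplices (16): [0,1,2], [0,1,3], [0,2,5], [0,3,5], [1,2,7], [1,3,4], [1,4,6], [1,5,6], [1,5,7], [2,4,5], [2,4,6], [2,6,7], [3,4,7], [3,5,6], [3,6,7], [4,5,7]

Hence C_0 ≅ Z^8, C_1 ≅ Z^24, C_2 ≅ Z^16.

∂_1: C_1 → C_0 sends each edge [p,q] (with p < q) to q − p.
This gives a 8×24 integer matrix of rank 7; reducing to Smith normal form yields diagonal entries (1,1,1,1,1,1,1).

The boundary map ∂_2: C_2 → C_1 sends each 2-simplex [p,q,r] to [q,r] − [p,r] + [p,q]. For instance
  ∂[1,4,6] = [4,6] − [1,6] + [1,4],
  ∂[0,1,3] = [1,3] − [0,3] + [0,1].
This gives a 24×16 integer matrix of rank 15; reducing to Smith normal form yields diagonal entries (1,1,1,1,1,1,1,1,1,1,1,1,1,1,1).

Reading off H_k = ker ∂_k / im ∂_{k+1}:

  H_0: rank C_0 − rank ∂_1 = 8 − 7 = 1, and the invariant factors of ∂_1 are all 1, so H_0 ≅ Z.

(K is a triangulation of the torus T^2.)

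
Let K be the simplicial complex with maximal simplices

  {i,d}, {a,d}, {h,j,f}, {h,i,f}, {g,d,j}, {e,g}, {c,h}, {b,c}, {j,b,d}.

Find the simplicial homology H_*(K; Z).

Take the total order a < b < c < d < e < f < g < h < i < j on the vertex set. Then K (dimension 2) consists of the simplices:

  0-simplices (10): a, b, c, d, e, f, g, h, i, j
  1-simplices (15): ad, bc, bd, bj, ch, dg, di, dj, eg, fh, fi, fj, gj, hi, hj
  2-simplices (4): bdj, dgj, fhi, fhj

so the chain groups are C_0 ≅ Z^10, C_1 ≅ Z^15, C_2 ≅ Z^4.

Boundary ∂_1: C_1 → C_0 maps an edge to its endpoints' difference, ∂[p,q] = q − p. For instance
  ∂fi = i − f.
This gives a 10×15 integer matrix of rank 9; reducing to Smith normal form yields diagonal entries (1,1,1,1,1,1,1,1,1).

Boundary ∂_2: C_2 → C_1 sends each 2-simplex [p,q,r] to [q,r] − [p,r] + [p,q]. For instance
  ∂fhj = hj − fj + fh,
  ∂bdj = dj − bj + bd.
The resulting 15×4 matrix has rank 4, and its Smith normal form has invariant factors (1,1,1,1).

Reading off H_k = ker ∂_k / im ∂_{k+1}:

  H_0: rank C_0 − rank ∂_1 = 10 − 9 = 1, and the invariant factors of ∂_1 are all 1, so H_0 ≅ Z.
  H_1: rank ker ∂_1 − rank ∂_2 = (15 − 9) − 4 = 2, and the invariant factors of ∂_2 are all 1, so H_1 ≅ Z^2.
  H_2: rank ker ∂_2 − rank ∂_3 = (4 − 4) − 0 = 0, and there is no ∂_3, so H_2 ≅ 0.

As a check, the Euler characteristic is 10 − 15 + 4 = -1, which agrees with 1 − 2 + 0 = -1.

H_0 = Z,  H_1 = Z^2,  H_2 = 0.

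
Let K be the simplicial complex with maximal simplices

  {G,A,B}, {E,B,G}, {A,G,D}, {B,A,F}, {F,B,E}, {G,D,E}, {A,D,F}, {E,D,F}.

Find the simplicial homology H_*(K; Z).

H_0 ≅ Z,  H_1 = 0,  H_2 ≅ Z.

We work with the vertex ordering A < B < D < E < F < G. The simplices of K, each written with vertices in increasing order, are:

  0-simplices (6): A, B, D, E, F, G
  1-simplices (12): AB, AD, AF, AG, BE, BF, BG, DE, DF, DG, EF, EG
  2-simplices (8): ABF, ABG, ADF, ADG, BEF, BEG, DEF, DEG

giving chain groups C_0 ≅ Z^6, C_1 ≅ Z^12, C_2 ≅ Z^8.

Boundary ∂_1: C_1 → C_0 sends each edge [p,q] (with p < q) to q − p. For instance
  ∂BF = F − B.
The 6×12 boundary matrix has rank 5 and Smith normal form diag(1,1,1,1,1).

The boundary map ∂_2: C_2 → C_1 acts by ∂[p,q,r] = [q,r] − [p,r] + [p,q]. For instance
  ∂ABG = BG − AG + AB,
  ∂ADG = DG − AG + AD.
The resulting 12×8 matrix has rank 7, and its Smith normal form has invariant factors (1,1,1,1,1,1,1).

Reading off H_k = ker ∂_k / im ∂_{k+1}:

  H_0: rank C_0 − rank ∂_1 = 6 − 5 = 1, and the invariant factors of ∂_1 are all 1, so H_0 ≅ Z.
  H_1: rank ker ∂_1 − rank ∂_2 = (12 − 5) − 7 = 0, and the invariant factors of ∂_2 are all 1, so H_1 ≅ 0.
  H_2: rank ker ∂_2 − rank ∂_3 = (8 − 7) − 0 = 1, and there is no ∂_3, so H_2 ≅ Z.

(K is a triangulation of the 2-sphere S^2.)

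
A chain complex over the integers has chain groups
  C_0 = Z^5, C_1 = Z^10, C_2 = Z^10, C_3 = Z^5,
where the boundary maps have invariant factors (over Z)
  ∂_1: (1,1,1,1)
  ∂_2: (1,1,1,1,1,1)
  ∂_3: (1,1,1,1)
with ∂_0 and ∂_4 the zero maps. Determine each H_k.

H_0: b_0 = 5 − 0 − 4 = 1; torsion from ∂_1 factors > 1: none. So H_0 = Z.
H_1: b_1 = 10 − 4 − 6 = 0; torsion from ∂_2 factors > 1: none. So H_1 = 0.
H_2: b_2 = 10 − 6 − 4 = 0; torsion from ∂_3 factors > 1: none. So H_2 = 0.
H_3: b_3 = 5 − 4 − 0 = 1; torsion from ∂_4 factors > 1: none. So H_3 = Z.

H_0 = Z,  H_1 = 0,  H_2 = 0,  H_3 = Z.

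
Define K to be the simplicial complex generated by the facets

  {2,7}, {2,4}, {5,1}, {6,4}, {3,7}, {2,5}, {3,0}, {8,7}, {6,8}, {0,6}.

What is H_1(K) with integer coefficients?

H_1 ≅ Z^2.

K has 9 vertices, 10 edges.
rank ∂_1 = 8, rank ∂_2 = 0 ⇒ b_1 = 10 − 8 − 0 = 2. So H_1 ≅ Z^2.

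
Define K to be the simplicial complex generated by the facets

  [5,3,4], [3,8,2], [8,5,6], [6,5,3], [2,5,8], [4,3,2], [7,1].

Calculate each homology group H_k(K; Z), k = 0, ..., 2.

H_0 = Z^2,  H_1 = Z,  H_2 = 0.

Take the total order 1 < 2 < 3 < 4 < 5 < 6 < 7 < 8 on the vertex set. Then K (dimension 2) consists of the simplices:

  0-simplices (8): [1], [2], [3], [4], [5], [6], [7], [8]
  1-simplices (13): [1,7], [2,3], [2,4], [2,5], [2,8], [3,4], [3,5], [3,6], [3,8], [4,5], [5,6], [5,8], [6,8]
  2-simplices (6): [2,3,4], [2,3,8], [2,5,8], [3,4,5], [3,5,6], [5,6,8]

Hence C_0 ≅ Z^8, C_1 ≅ Z^13, C_2 ≅ Z^6.

Boundary ∂_1: C_1 → C_0 sends each edge [p,q] (with p < q) to q − p.
This gives a 8×13 integer matrix of rank 6; reducing to Smith normal form yields diagonal entries (1,1,1,1,1,1).

∂_2: C_2 → C_1 acts by ∂[p,q,r] = [q,r] − [p,r] + [p,q]. For instance
  ∂[3,5,6] = [5,6] − [3,6] + [3,5],
  ∂[2,3,4] = [3,4] − [2,4] + [2,3].
The resulting 13×6 matrix has rank 6, and its Smith normal form has invariant factors (1,1,1,1,1,1).

Computing H_k = (kernel of ∂_k) / (image of ∂_{k+1}):

  H_0: rank C_0 − rank ∂_1 = 8 − 6 = 2, and the invariant factors of ∂_1 are all 1, so H_0 ≅ Z^2.
  H_1: rank ker ∂_1 − rank ∂_2 = (13 − 6) − 6 = 1, and the invariant factors of ∂_2 are all 1, so H_1 ≅ Z.
  H_2: rank ker ∂_2 − rank ∂_3 = (6 − 6) − 0 = 0, and there is no ∂_3, so H_2 ≅ 0.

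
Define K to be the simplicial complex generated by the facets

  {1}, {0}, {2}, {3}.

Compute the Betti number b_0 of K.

Order the vertices as 0 < 1 < 2 < 3. Listing each simplex with vertices in this order, K has dimension 0 with simplices:

  0-simplices (4): [0], [1], [2], [3]

Hence C_0 ≅ Z^4.

Now H_k = ker ∂_k / im ∂_{k+1}, so:

  H_0: rank C_0 − rank ∂_1 = 4 − 0 = 4, and there is no ∂_1, so H_0 = Z^4.

Hence the Betti numbers are b_0 = 4.

b_0 = 4.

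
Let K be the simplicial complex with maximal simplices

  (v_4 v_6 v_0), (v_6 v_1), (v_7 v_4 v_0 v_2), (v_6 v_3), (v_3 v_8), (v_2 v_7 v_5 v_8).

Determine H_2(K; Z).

H_2 = 0.

K has 9 vertices, 16 edges, 9 triangles, 2 3-simplices.
rank ∂_2 = 7, rank ∂_3 = 2 ⇒ b_2 = 9 − 7 − 2 = 0; all invariant factors of ∂_3 are 1 so no torsion. So H_2 ≅ 0.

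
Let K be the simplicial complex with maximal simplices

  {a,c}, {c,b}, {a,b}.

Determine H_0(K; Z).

H_0 = Z.

K has 3 vertices, 3 edges.
rank ∂_0 = 0, rank ∂_1 = 2 ⇒ b_0 = 3 − 0 − 2 = 1; all invariant factors of ∂_1 are 1 so no torsion. So H_0 = Z.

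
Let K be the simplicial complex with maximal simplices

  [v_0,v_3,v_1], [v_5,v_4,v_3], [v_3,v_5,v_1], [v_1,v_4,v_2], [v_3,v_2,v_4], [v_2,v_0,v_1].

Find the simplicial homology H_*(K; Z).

Fix the vertex order v_0 < v_1 < v_2 < v_3 < v_4 < v_5 and write every simplex with vertices in increasing order. Then dim K = 2 and the simplices of K are:

  0-simplices (6): [v_0], [v_1], [v_2], [v_3], [v_4], [v_5]
  1-simplices (12): [v_0,v_1], [v_0,v_2], [v_0,v_3], [v_1,v_2], [v_1,v_3], [v_1,v_4], [v_1,v_5], [v_2,v_3], [v_2,v_4], [v_3,v_4], [v_3,v_5], [v_4,v_5]
  2-simplices (6): [v_0,v_1,v_2], [v_0,v_1,v_3], [v_1,v_2,v_4], [v_1,v_3,v_5], [v_2,v_3,v_4], [v_3,v_4,v_5]

Hence C_0 ≅ Z^6, C_1 ≅ Z^12, C_2 ≅ Z^6.

Boundary ∂_1: C_1 → C_0 maps an edge to its endpoints' difference, ∂[p,q] = q − p.
As a 6×12 matrix over Z this has rank 5, with invariant factors (1,1,1,1,1).

Boundary ∂_2: C_2 → C_1 sends each 2-simplex [p,q,r] to [q,r] − [p,r] + [p,q]. For instance
  ∂[v_3,v_4,v_5] = [v_4,v_5] − [v_3,v_5] + [v_3,v_4],
  ∂[v_0,v_1,v_2] = [v_1,v_2] − [v_0,v_2] + [v_0,v_1].
The resulting 12×6 matrix has rank 6, and its Smith normal form has invariant factors (1,1,1,1,1,1).

From H_k ≅ ker(∂_k) / im(∂_{k+1}) we obtain:

  H_0: rank C_0 − rank ∂_1 = 6 − 5 = 1, and the invariant factors of ∂_1 are all 1, so H_0 ≅ Z.
  H_1: rank ker ∂_1 − rank ∂_2 = (12 − 5) − 6 = 1, and the invariant factors of ∂_2 are all 1, so H_1 ≅ Z.
  H_2: rank ker ∂_2 − rank ∂_3 = (6 − 6) − 0 = 0, and there is no ∂_3, so H_2 ≅ 0.

(K is a triangulation of the cylinder S^1 x I.)

H_0 = Z,  H_1 = Z,  H_2 = 0.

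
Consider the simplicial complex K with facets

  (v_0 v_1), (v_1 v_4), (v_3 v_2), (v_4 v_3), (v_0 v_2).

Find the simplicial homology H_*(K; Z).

H_0 ≅ Z,  H_1 ≅ Z.

Take the total order v_0 < v_1 < v_2 < v_3 < v_4 on the vertex set. Then K (dimension 1) consists of the simplices:

  0-simplices (5): [v_0], [v_1], [v_2], [v_3], [v_4]
  1-simplices (5): [v_0,v_1], [v_0,v_2], [v_1,v_4], [v_2,v_3], [v_3,v_4]

Hence C_0 ≅ Z^5, C_1 ≅ Z^5.

Boundary ∂_1: C_1 → C_0 sends each edge [p,q] (with p < q) to q − p. For instance
  ∂[v_2,v_3] = [v_3] − [v_2].
This gives a 5×5 integer matrix of rank 4; reducing to Smith normal form yields diagonal entries (1,1,1,1).

Computing H_k = (kernel of ∂_k) / (image of ∂_{k+1}):

  H_0: rank C_0 − rank ∂_1 = 5 − 4 = 1, and the invariant factors of ∂_1 are all 1, so H_0 = Z.
  H_1: rank ker ∂_1 − rank ∂_2 = (5 − 4) − 0 = 1, and there is no ∂_2, so H_1 = Z.

As a check, the Euler characteristic is 5 − 5 = 0, which agrees with 1 − 1 = 0.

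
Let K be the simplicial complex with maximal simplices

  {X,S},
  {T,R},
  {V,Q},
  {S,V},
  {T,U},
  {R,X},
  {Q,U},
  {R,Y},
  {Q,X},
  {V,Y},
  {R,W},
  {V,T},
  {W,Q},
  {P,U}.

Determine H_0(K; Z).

Take the total order P < Q < R < S < T < U < V < W < X < Y on the vertex set. Then K (dimension 1) consists of the simplices:

  0-simplices (10): P, Q, R, S, T, U, V, W, X, Y
  1-simplices (14): PU, QU, QV, QW, QX, RT, RW, RX, RY, SV, SX, TU, TV, VY

giving chain groups C_0 ≅ Z^10, C_1 ≅ Z^14.

∂_1: C_1 → C_0 maps an edge to its endpoints' difference, ∂[p,q] = q − p. For instance
  ∂PU = U − P.
As a 10×14 matrix over Z this has rank 9, with invariant factors (1,1,1,1,1,1,1,1,1).

Reading off H_k = ker ∂_k / im ∂_{k+1}:

  H_0: rank C_0 − rank ∂_1 = 10 − 9 = 1, and the invariant factors of ∂_1 are all 1, so H_0 = Z.

H_0 ≅ Z.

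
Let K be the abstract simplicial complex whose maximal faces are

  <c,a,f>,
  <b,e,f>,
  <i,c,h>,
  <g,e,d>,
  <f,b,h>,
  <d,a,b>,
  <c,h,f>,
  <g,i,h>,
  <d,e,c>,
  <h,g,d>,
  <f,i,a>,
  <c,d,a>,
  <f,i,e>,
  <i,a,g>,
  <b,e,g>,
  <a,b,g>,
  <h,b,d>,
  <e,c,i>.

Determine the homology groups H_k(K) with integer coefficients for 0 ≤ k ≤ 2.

H_0 ≅ Z,  H_1 ≅ Z ⊕ Z/2,  H_2 = 0.

Order the vertices as a < b < c < d < e < f < g < h < i. Listing each simplex with vertices in this order, K has dimension 2 with simplices:

  0-simplices (9): a, b, c, d, e, f, g, h, i
  1-simplices (27): ab, ac, ad, af, ag, ai, bd, be, bf, bg, bh, cd, ce, cf, ch, ci, de, dg, dh, ef, eg, ei, fh, fi, gh, gi, hi
  2-simplices (18): abd, abg, acd, acf, afi, agi, bdh, bef, beg, bfh, cde, cei, cfh, chi, deg, dgh, efi, ghi

Hence C_0 ≅ Z^9, C_1 ≅ Z^27, C_2 ≅ Z^18.

∂_1: C_1 → C_0 sends each edge [p,q] (with p < q) to q − p. For instance
  ∂dh = h − d.
The resulting 9×27 matrix has rank 8, and its Smith normal form has invariant factors (1,1,1,1,1,1,1,1).

∂_2: C_2 → C_1 maps a triangle to the signed sum of its edges. For instance
  ∂cfh = fh − ch + cf,
  ∂dgh = gh − dh + dg.
The resulting 27×18 matrix has rank 18, and its Smith normal form has invariant factors (1,1,1,1,1,1,1,1,1,1,1,1,1,1,1,1,1,2).

Now H_k = ker ∂_k / im ∂_{k+1}, so:

  H_0: rank C_0 − rank ∂_1 = 9 − 8 = 1, and the invariant factors of ∂_1 are all 1, so H_0 ≅ Z.
  H_1: rank ker ∂_1 − rank ∂_2 = (27 − 8) − 18 = 1, and ∂_2 has invariant factor 2 > 1, so H_1 ≅ Z ⊕ Z/2.
  H_2: rank ker ∂_2 − rank ∂_3 = (18 − 18) − 0 = 0, and there is no ∂_3, so H_2 ≅ 0.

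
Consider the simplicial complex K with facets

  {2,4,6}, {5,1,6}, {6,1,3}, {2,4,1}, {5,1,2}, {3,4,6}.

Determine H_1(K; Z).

We work with the vertex ordering 1 < 2 < 3 < 4 < 5 < 6. The simplices of K, each written with vertices in increasing order, are:

  0-simplices (6): [1], [2], [3], [4], [5], [6]
  1-simplices (12): [1,2], [1,3], [1,4], [1,5], [1,6], [2,4], [2,5], [2,6], [3,4], [3,6], [4,6], [5,6]
  2-simplices (6): [1,2,4], [1,2,5], [1,3,6], [1,5,6], [2,4,6], [3,4,6]

Hence C_0 ≅ Z^6, C_1 ≅ Z^12, C_2 ≅ Z^6.

The boundary map ∂_1: C_1 → C_0 maps an edge to its endpoints' difference, ∂[p,q] = q − p.
The 6×12 boundary matrix has rank 5 and Smith normal form diag(1,1,1,1,1).

The boundary map ∂_2: C_2 → C_1 acts by ∂[p,q,r] = [q,r] − [p,r] + [p,q]. For instance
  ∂[2,4,6] = [4,6] − [2,6] + [2,4],
  ∂[3,4,6] = [4,6] − [3,6] + [3,4].
As a 12×6 matrix over Z this has rank 6, with invariant factors (1,1,1,1,1,1).

Computing H_k = (kernel of ∂_k) / (image of ∂_{k+1}):

  H_1: rank ker ∂_1 − rank ∂_2 = (12 − 5) − 6 = 1, and the invariant factors of ∂_2 are all 1, so H_1 ≅ Z.

H_1 = Z.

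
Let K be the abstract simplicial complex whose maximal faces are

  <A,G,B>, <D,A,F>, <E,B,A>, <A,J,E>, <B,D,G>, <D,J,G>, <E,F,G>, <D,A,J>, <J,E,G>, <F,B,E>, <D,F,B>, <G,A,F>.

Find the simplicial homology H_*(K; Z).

Take the total order A < B < D < E < F < G < J on the vertex set. Then K (dimension 2) consists of the simplices:

  0-simplices (7): A, B, D, E, F, G, J
  1-simplices (18): AB, AD, AE, AF, AG, AJ, BD, BE, BF, BG, DF, DG, DJ, EF, EG, EJ, FG, GJ
  2-simplices (12): ABE, ABG, ADF, ADJ, AEJ, AFG, BDF, BDG, BEF, DGJ, EFG, EGJ

so the chain groups are C_0 ≅ Z^7, C_1 ≅ Z^18, C_2 ≅ Z^12.

∂_1: C_1 → C_0 maps an edge to its endpoints' difference, ∂[p,q] = q − p. For instance
  ∂AJ = J − A.
As a 7×18 matrix over Z this has rank 6, with invariant factors (1,1,1,1,1,1).

∂_2: C_2 → C_1 maps a triangle to the signed sum of its edges. For instance
  ∂ABG = BG − AG + AB,
  ∂ADF = DF − AF + AD.
This gives a 18×12 integer matrix of rank 12; reducing to Smith normal form yields diagonal entries (1,1,1,1,1,1,1,1,1,1,1,2).

Computing H_k = (kernel of ∂_k) / (image of ∂_{k+1}):

  H_0: rank C_0 − rank ∂_1 = 7 − 6 = 1, and the invariant factors of ∂_1 are all 1, so H_0 = Z.
  H_1: rank ker ∂_1 − rank ∂_2 = (18 − 6) − 12 = 0, and ∂_2 has invariant factor 2 > 1, so H_1 = Z/2.
  H_2: rank ker ∂_2 − rank ∂_3 = (12 − 12) − 0 = 0, and there is no ∂_3, so H_2 = 0.

As a check, the Euler characteristic is 7 − 18 + 12 = 1, which agrees with 1 − 0 + 0 = 1.

H_0 ≅ Z,  H_1 ≅ Z/2,  H_2 = 0.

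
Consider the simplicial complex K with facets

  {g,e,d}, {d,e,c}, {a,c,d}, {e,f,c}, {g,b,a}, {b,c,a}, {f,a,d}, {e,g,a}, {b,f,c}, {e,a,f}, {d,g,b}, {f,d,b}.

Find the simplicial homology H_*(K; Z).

H_0 = Z,  H_1 = Z/2,  H_2 = 0.

Fix the vertex order a < b < c < d < e < f < g and write every simplex with vertices in increasing order. Then dim K = 2 and the simplices of K are:

  0-simplices (7): a, b, c, d, e, f, g
  1-simplices (18): ab, ac, ad, ae, af, ag, bc, bd, bf, bg, cd, ce, cf, de, df, dg, ef, eg
  2-simplices (12): abc, abg, acd, adf, aef, aeg, bcf, bdf, bdg, cde, cef, deg

so the chain groups are C_0 ≅ Z^7, C_1 ≅ Z^18, C_2 ≅ Z^12.

∂_1: C_1 → C_0 maps an edge to its endpoints' difference, ∂[p,q] = q − p.
This gives a 7×18 integer matrix of rank 6; reducing to Smith normal form yields diagonal entries (1,1,1,1,1,1).

Boundary ∂_2: C_2 → C_1 acts by ∂[p,q,r] = [q,r] − [p,r] + [p,q]. For instance
  ∂abg = bg − ag + ab,
  ∂cef = ef − cf + ce.
This gives a 18×12 integer matrix of rank 12; reducing to Smith normal form yields diagonal entries (1,1,1,1,1,1,1,1,1,1,1,2).

From H_k ≅ ker(∂_k) / im(∂_{k+1}) we obtain:

  H_0: rank C_0 − rank ∂_1 = 7 − 6 = 1, and the invariant factors of ∂_1 are all 1, so H_0 ≅ Z.
  H_1: rank ker ∂_1 − rank ∂_2 = (18 − 6) − 12 = 0, and ∂_2 has invariant factor 2 > 1, so H_1 ≅ Z/2.
  H_2: rank ker ∂_2 − rank ∂_3 = (12 − 12) − 0 = 0, and there is no ∂_3, so H_2 ≅ 0.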